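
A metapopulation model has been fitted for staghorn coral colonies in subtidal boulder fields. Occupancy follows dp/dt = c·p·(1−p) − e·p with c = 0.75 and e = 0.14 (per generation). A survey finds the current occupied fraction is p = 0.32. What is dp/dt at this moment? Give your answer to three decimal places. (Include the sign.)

Colonization term: c·p·(1−p) = 0.75×0.32×0.6800 = 0.16320.
Extinction term: e·p = 0.04480.
dp/dt = 0.16320 − 0.04480 = 0.11840.

0.118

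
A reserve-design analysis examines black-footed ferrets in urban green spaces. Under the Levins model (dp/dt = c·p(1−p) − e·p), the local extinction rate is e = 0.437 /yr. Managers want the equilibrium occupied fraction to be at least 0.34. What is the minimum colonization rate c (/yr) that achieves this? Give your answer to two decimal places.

0.66

p* = 1 − e/c ≥ 0.34 requires e/c ≤ 0.6600, i.e. c ≥ e/0.6600.
c_min = 0.437/0.6600 = 0.6621.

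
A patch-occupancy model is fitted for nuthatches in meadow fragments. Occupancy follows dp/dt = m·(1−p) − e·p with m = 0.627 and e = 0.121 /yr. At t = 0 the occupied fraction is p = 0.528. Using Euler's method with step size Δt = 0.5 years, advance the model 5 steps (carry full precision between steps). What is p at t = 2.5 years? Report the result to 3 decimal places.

0.808

Update rule: p ← p + [m·(1−p) − e·p]·Δt with Δt = 0.5.
t = 0.5: p = 0.52800 + (+0.11603) = 0.64403
t = 1: p = 0.64403 + (+0.07263) = 0.71666
t = 1.5: p = 0.71666 + (+0.04547) = 0.76213
t = 2: p = 0.76213 + (+0.02846) = 0.79059
t = 2.5: p = 0.79059 + (+0.01782) = 0.80841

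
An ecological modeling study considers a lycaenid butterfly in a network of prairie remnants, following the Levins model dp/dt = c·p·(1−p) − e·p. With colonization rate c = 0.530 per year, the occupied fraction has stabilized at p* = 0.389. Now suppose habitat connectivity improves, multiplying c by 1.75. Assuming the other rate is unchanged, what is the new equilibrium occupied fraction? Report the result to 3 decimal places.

0.651

Balance c(1−p*) = e gives e = 0.530×(1 − 0.38900) = 0.32383.
New p* = 1 − e/c = 1 − 0.32383/0.92750 = 0.65086.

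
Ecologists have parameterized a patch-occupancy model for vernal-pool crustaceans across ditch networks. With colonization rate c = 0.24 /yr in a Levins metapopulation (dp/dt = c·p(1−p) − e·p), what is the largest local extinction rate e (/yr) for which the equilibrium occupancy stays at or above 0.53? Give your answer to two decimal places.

0.11

1 − e/c ≥ 0.53 ⇒ e ≤ c(1 − 0.53) = 0.24 × 0.4700.
e_max = 0.1128.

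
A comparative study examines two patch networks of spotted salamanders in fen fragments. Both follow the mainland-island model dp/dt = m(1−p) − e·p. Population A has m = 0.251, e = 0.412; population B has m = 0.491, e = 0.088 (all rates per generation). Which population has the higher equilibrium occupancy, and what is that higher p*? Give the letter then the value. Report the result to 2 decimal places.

A: p*_A = m/(m+e) = 0.251/0.6630 = 0.3786.
B: p*_B = 0.491/0.5790 = 0.8480.
B is higher at 0.8480.

B, 0.85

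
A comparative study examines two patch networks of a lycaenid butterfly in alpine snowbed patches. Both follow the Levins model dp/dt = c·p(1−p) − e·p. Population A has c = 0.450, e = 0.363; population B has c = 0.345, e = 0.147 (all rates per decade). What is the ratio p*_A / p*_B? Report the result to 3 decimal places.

A: p*_A = 1 − 0.363/0.450 = 0.1933.
B: p*_B = 1 − 0.147/0.345 = 0.5739.
p*_A / p*_B = 0.1933/0.5739 = 0.3369.

0.337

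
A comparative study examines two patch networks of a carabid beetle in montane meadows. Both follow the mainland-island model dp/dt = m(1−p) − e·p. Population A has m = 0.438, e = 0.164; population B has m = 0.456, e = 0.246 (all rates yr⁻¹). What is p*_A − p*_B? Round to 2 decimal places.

0.08

A: p*_A = m/(m+e) = 0.438/0.6020 = 0.7276.
B: p*_B = 0.456/0.7020 = 0.6496.
p*_A − p*_B = 0.7276 − 0.6496 = 0.0780.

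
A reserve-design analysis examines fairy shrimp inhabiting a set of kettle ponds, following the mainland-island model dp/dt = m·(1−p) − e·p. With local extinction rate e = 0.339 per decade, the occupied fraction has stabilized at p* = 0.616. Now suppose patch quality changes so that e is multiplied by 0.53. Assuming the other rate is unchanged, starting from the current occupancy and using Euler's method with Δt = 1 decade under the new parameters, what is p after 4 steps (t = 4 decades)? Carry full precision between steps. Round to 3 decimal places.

0.751

Balance m(1−p*) = e·p* gives m = e·p*/(1−p*) = 0.339×0.61600/0.38400 = 0.54381.
Starting from p₀ = 0.61600; update p ← p + (dp/dt)·Δt with the new parameters.
  1  |  dp/dt·Δt = +0.098147  |  p_1 = 0.714147
  2  |  dp/dt·Δt = +0.027139  |  p_2 = 0.741287
  3  |  dp/dt·Δt = +0.007505  |  p_3 = 0.748791
  4  |  dp/dt·Δt = +0.002075  |  p_4 = 0.750866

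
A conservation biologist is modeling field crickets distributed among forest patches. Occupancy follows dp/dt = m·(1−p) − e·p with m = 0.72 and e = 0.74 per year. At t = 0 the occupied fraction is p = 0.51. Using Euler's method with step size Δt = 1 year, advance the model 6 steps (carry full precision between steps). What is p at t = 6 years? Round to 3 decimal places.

Update rule: p ← p + [m·(1−p) − e·p]·Δt with Δt = 1.
  1  |  dp/dt·Δt = -0.024600  |  p_1 = 0.485400
  2  |  dp/dt·Δt = +0.011316  |  p_2 = 0.496716
  3  |  dp/dt·Δt = -0.005205  |  p_3 = 0.491511
  4  |  dp/dt·Δt = +0.002394  |  p_4 = 0.493905
  5  |  dp/dt·Δt = -0.001101  |  p_5 = 0.492804
  6  |  dp/dt·Δt = +0.000507  |  p_6 = 0.493310

0.493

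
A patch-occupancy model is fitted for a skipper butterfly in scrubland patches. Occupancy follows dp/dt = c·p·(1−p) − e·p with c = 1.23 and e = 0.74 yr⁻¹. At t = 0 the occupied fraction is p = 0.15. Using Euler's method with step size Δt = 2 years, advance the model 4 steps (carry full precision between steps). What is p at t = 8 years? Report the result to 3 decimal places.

Update rule: p ← p + [c·p·(1−p) − e·p]·Δt with Δt = 2.
step 1: Δp = +0.09165, p = 0.24165
step 2: Δp = +0.09317, p = 0.33482
step 3: Δp = +0.05235, p = 0.38717
step 4: Δp = +0.01068, p = 0.39784

0.398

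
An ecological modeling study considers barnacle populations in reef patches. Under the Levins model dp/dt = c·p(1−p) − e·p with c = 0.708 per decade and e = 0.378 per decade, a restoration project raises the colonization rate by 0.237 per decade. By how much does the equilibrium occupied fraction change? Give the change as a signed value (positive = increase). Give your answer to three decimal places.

0.134

Before: p* = 1 − 0.378/0.708 = 0.4661.
After the change, c = 0.945, e = 0.378, so p* = 1 − 0.378/0.945 = 0.6000.
Δp* = 0.6000 − 0.4661 = +0.1339.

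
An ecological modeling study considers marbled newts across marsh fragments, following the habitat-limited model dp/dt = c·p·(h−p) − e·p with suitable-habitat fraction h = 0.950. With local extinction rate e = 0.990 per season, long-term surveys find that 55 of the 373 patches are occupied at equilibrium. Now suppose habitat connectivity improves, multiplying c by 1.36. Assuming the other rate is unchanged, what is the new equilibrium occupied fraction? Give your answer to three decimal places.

0.360

Observed p* = 55/373 = 0.14745.
Balance c(h−p*) = e gives c = e/(0.95 − 0.14745) = 0.990/0.80255 = 1.23357.
New p* = 0.95 − e/c = 0.95 − 0.99000/1.67766 = 0.35989.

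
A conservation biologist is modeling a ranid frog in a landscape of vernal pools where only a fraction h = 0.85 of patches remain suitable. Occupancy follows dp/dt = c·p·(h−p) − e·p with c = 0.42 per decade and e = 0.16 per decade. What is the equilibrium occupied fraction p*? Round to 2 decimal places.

0.47

Setting dp/dt = 0 and dividing by p* gives c·(h−p*) = e.
So p* = h − e/c = 0.85 − 0.16/0.42 = 0.85 − 0.3810 = 0.4690.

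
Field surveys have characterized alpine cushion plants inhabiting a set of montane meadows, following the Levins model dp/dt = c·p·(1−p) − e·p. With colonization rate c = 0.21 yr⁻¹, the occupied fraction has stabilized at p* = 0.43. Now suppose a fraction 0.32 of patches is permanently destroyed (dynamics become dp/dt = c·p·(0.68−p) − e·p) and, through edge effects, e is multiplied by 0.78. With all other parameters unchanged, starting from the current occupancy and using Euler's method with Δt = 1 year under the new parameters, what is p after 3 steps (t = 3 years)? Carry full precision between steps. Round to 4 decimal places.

0.3836

Balance c(1−p*) = e gives e = 0.21×(1 − 0.43000) = 0.11970.
Starting from p₀ = 0.43000; update p ← p + (dp/dt)·Δt with the new parameters.
  1  |  dp/dt·Δt = -0.017572  |  p_1 = 0.412428
  2  |  dp/dt·Δt = -0.015332  |  p_2 = 0.397095
  3  |  dp/dt·Δt = -0.013484  |  p_3 = 0.383612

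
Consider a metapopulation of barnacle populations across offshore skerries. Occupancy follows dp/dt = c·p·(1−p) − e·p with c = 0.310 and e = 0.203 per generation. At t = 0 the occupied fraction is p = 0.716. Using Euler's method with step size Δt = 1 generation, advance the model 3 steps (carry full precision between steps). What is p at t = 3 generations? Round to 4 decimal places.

0.5355

Update rule: p ← p + [c·p·(1−p) − e·p]·Δt with Δt = 1.
  1  |  dp/dt·Δt = -0.082311  |  p_1 = 0.633689
  2  |  dp/dt·Δt = -0.056679  |  p_2 = 0.577009
  3  |  dp/dt·Δt = -0.041471  |  p_3 = 0.535538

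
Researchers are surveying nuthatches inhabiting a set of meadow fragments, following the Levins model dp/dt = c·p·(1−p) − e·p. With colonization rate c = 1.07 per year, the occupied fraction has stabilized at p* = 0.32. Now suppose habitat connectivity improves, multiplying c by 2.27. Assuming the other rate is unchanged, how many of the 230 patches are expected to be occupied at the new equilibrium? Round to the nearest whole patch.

161

Balance c(1−p*) = e gives e = 1.07×(1 − 0.32000) = 0.72760.
New p* = 1 − e/c = 1 − 0.72760/2.42890 = 0.70044.
Expected occupied = 230 × 0.70044 = 161.10 ≈ 161.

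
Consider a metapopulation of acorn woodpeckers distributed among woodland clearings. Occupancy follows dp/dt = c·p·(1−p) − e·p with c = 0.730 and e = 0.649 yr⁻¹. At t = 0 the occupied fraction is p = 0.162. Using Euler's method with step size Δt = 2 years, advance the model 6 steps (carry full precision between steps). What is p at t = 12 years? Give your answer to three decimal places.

Update rule: p ← p + [c·p·(1−p) − e·p]·Δt with Δt = 2.
step 1: Δp = -0.01207, p = 0.14993
step 2: Δp = -0.00853, p = 0.14140
step 3: Δp = -0.00628, p = 0.13511
step 4: Δp = -0.00476, p = 0.13035
step 5: Δp = -0.00369, p = 0.12666
step 6: Δp = -0.00290, p = 0.12376

0.124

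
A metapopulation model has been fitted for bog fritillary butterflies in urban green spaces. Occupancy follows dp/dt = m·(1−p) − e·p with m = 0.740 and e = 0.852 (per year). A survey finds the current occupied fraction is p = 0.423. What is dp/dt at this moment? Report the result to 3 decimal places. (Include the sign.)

0.067

Colonization term: m·(1−p) = 0.740×0.5770 = 0.42698.
Extinction term: e·p = 0.36040.
dp/dt = 0.42698 − 0.36040 = 0.06658.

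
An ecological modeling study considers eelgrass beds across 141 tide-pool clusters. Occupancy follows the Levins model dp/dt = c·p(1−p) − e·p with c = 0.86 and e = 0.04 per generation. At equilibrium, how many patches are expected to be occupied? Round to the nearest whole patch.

p* = 1 − e/c = 1 − 0.04/0.86 = 0.9535.
Expected occupied patches = N × p* = 141 × 0.9535 = 134.44 ≈ 134.

134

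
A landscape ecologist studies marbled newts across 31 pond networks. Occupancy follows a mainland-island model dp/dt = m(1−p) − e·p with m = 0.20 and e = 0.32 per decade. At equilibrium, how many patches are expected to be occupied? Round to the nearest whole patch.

12

p* = m/(m+e) = 0.20/0.5200 = 0.3846.
Expected occupied patches = N × p* = 31 × 0.3846 = 11.92 ≈ 12.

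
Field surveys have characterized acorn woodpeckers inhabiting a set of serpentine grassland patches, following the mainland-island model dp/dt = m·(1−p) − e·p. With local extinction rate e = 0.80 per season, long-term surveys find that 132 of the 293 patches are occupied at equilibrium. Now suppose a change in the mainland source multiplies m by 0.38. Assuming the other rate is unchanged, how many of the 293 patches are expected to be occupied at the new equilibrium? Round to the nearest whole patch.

Observed p* = 132/293 = 0.45051.
Balance m(1−p*) = e·p* gives m = e·p*/(1−p*) = 0.80×0.45051/0.54949 = 0.65590.
New p* = m/(m+e) = 0.24924/(0.24924+0.80000) = 0.23754.
Expected occupied = 293 × 0.23754 = 69.60 ≈ 70.

70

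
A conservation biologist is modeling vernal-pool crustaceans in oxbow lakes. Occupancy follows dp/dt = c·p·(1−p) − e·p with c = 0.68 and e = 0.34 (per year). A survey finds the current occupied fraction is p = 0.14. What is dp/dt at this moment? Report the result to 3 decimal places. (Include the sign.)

0.034

Colonization term: c·p·(1−p) = 0.68×0.14×0.8600 = 0.08187.
Extinction term: e·p = 0.04760.
dp/dt = 0.08187 − 0.04760 = 0.03427.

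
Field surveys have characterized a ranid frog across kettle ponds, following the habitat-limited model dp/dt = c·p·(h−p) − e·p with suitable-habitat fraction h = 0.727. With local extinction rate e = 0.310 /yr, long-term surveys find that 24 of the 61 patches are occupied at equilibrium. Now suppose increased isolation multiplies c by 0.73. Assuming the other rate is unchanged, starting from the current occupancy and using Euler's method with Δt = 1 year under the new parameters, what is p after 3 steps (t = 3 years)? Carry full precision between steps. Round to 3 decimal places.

0.323

Observed p* = 24/61 = 0.39344.
Balance c(h−p*) = e gives c = e/(0.727 − 0.39344) = 0.310/0.33356 = 0.92938.
Starting from p₀ = 0.39344; update p ← p + (dp/dt)·Δt with the new parameters.
  1  |  dp/dt·Δt = -0.032931  |  p_1 = 0.360511
  2  |  dp/dt·Δt = -0.022120  |  p_2 = 0.338391
  3  |  dp/dt·Δt = -0.015685  |  p_3 = 0.322707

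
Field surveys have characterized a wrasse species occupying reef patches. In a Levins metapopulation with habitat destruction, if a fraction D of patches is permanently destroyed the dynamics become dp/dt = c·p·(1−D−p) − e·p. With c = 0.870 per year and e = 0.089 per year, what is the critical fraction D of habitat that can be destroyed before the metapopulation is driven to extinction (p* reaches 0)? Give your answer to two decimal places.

The nontrivial equilibrium is p* = (1−D) − e/c; extinction occurs when this hits zero.
So D_crit = 1 − e/c = 1 − 0.089/0.870 = 1 − 0.1023 = 0.8977.
Note this equals the original equilibrium occupancy — the Levins extinction-debt result.

0.90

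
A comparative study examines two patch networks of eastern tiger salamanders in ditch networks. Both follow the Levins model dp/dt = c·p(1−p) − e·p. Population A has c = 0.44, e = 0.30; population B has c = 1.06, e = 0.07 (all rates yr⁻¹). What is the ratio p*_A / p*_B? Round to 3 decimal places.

0.341

A: p*_A = 1 − 0.30/0.44 = 0.3182.
B: p*_B = 1 − 0.07/1.06 = 0.9340.
p*_A / p*_B = 0.3182/0.9340 = 0.3407.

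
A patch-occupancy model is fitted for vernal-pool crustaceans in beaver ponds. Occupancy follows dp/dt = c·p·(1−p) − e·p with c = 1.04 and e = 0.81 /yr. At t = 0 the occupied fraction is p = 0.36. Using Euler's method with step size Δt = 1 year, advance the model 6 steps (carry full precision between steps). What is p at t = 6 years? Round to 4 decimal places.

0.2379

Update rule: p ← p + [c·p·(1−p) − e·p]·Δt with Δt = 1.
  1  |  dp/dt·Δt = -0.051984  |  p_1 = 0.308016
  2  |  dp/dt·Δt = -0.027825  |  p_2 = 0.280191
  3  |  dp/dt·Δt = -0.017203  |  p_3 = 0.262988
  4  |  dp/dt·Δt = -0.011442  |  p_4 = 0.251546
  5  |  dp/dt·Δt = -0.007951  |  p_5 = 0.243595
  6  |  dp/dt·Δt = -0.005685  |  p_6 = 0.237910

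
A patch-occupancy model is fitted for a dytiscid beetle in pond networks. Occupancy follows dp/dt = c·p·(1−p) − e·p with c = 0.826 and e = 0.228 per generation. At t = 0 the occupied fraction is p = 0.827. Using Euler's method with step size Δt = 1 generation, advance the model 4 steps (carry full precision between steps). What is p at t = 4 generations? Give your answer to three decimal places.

0.726

Update rule: p ← p + [c·p·(1−p) − e·p]·Δt with Δt = 1.
p: 0.82700 → 0.75662  (Δp = -0.07038)
p: 0.75662 → 0.73622  (Δp = -0.02041)
p: 0.73622 → 0.72877  (Δp = -0.00745)
p: 0.72877 → 0.72588  (Δp = -0.00289)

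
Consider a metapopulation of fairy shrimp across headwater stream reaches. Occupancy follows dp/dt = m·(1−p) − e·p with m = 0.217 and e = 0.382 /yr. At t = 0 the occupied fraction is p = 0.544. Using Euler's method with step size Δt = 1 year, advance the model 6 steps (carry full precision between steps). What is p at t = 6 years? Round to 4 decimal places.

Update rule: p ← p + [m·(1−p) − e·p]·Δt with Δt = 1.
  1  |  dp/dt·Δt = -0.108856  |  p_1 = 0.435144
  2  |  dp/dt·Δt = -0.043651  |  p_2 = 0.391493
  3  |  dp/dt·Δt = -0.017504  |  p_3 = 0.373989
  4  |  dp/dt·Δt = -0.007019  |  p_4 = 0.366969
  5  |  dp/dt·Δt = -0.002815  |  p_5 = 0.364155
  6  |  dp/dt·Δt = -0.001129  |  p_6 = 0.363026

0.3630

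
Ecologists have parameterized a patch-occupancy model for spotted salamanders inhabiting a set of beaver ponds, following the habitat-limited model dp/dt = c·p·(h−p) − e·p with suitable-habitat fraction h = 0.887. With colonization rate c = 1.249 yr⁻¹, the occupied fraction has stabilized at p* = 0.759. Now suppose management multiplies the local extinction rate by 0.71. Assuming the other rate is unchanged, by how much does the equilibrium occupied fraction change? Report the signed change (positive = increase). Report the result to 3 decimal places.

0.037

Balance c(h−p*) = e gives e = 1.249×(0.887 − 0.75900) = 0.15987.
New p* = 0.887 − e/c = 0.887 − 0.11351/1.24900 = 0.79612.
Δp* = 0.79612 − 0.75900 = +0.03712.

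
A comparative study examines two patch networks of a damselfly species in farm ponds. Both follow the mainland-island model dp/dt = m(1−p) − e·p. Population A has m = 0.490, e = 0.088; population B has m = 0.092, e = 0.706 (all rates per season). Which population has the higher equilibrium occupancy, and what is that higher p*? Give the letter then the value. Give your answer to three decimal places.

A, 0.848

A: p*_A = m/(m+e) = 0.490/0.5780 = 0.8478.
B: p*_B = 0.092/0.7980 = 0.1153.
A is higher at 0.8478.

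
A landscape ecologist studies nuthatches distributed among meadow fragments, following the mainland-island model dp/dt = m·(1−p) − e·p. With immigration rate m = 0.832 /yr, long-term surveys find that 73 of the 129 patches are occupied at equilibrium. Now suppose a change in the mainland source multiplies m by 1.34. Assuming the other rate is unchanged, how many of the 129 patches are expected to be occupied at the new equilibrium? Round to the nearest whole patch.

Observed p* = 73/129 = 0.56589.
Balance m(1−p*) = e·p* gives e = m(1−p*)/p* = 0.832×0.43411/0.56589 = 0.63825.
New p* = m/(m+e) = 1.11488/(1.11488+0.63825) = 0.63594.
Expected occupied = 129 × 0.63594 = 82.04 ≈ 82.

82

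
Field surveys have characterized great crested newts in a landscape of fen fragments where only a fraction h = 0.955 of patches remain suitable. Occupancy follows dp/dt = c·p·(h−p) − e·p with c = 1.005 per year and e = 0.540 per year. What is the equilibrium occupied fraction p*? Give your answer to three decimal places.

Setting dp/dt = 0 and dividing by p* gives c·(h−p*) = e.
So p* = h − e/c = 0.955 − 0.540/1.005 = 0.955 − 0.5373 = 0.4177.

0.418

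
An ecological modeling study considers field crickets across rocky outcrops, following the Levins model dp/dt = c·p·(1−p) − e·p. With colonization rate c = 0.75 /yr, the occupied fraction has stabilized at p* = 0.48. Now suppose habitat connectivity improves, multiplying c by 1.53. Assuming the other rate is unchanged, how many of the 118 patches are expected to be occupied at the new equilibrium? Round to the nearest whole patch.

78

Balance c(1−p*) = e gives e = 0.75×(1 − 0.48000) = 0.39000.
New p* = 1 − e/c = 1 − 0.39000/1.14750 = 0.66013.
Expected occupied = 118 × 0.66013 = 77.90 ≈ 78.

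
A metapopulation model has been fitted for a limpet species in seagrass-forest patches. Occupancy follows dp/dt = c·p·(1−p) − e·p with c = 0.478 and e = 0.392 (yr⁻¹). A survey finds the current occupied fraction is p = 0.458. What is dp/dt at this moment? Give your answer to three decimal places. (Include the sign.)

Colonization term: c·p·(1−p) = 0.478×0.458×0.5420 = 0.11866.
Extinction term: e·p = 0.17954.
dp/dt = 0.11866 − 0.17954 = -0.06088.

-0.061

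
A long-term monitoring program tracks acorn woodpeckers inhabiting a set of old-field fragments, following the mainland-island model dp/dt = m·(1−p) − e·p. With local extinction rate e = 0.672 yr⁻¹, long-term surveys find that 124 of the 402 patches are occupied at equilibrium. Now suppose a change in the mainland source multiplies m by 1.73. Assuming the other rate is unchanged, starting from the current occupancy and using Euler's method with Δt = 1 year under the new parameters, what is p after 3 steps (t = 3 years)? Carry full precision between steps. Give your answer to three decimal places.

Observed p* = 124/402 = 0.30846.
Balance m(1−p*) = e·p* gives m = e·p*/(1−p*) = 0.672×0.30846/0.69154 = 0.29974.
Starting from p₀ = 0.30846; update p ← p + (dp/dt)·Δt with the new parameters.
step 1: Δp = +0.15132, p = 0.45977
step 2: Δp = -0.02883, p = 0.43094
step 3: Δp = +0.00549, p = 0.43644

0.436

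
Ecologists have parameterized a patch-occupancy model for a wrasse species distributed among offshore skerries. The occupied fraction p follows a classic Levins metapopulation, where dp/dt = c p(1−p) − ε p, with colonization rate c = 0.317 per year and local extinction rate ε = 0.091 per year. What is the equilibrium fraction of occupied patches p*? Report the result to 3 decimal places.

0.713

Setting dp/dt = 0 and dividing through by p* gives c·(1−p*) = ε.
So p* = 1 − ε/c = 1 − 0.091/0.317 = 1 − 0.2871 = 0.7129.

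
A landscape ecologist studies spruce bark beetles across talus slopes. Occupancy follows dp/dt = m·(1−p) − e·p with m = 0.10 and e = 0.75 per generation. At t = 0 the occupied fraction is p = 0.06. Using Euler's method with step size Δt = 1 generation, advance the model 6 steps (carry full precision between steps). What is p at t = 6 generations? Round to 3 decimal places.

Update rule: p ← p + [m·(1−p) − e·p]·Δt with Δt = 1.
t = 1: p = 0.06000 + (+0.04900) = 0.10900
t = 2: p = 0.10900 + (+0.00735) = 0.11635
t = 3: p = 0.11635 + (+0.00110) = 0.11745
t = 4: p = 0.11745 + (+0.00017) = 0.11762
t = 5: p = 0.11762 + (+0.00002) = 0.11764
t = 6: p = 0.11764 + (+0.00000) = 0.11765

0.118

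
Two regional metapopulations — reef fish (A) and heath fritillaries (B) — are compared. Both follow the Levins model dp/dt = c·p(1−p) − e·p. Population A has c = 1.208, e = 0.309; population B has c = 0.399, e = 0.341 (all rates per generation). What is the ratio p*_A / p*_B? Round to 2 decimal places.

5.12

A: p*_A = 1 − 0.309/1.208 = 0.7442.
B: p*_B = 1 − 0.341/0.399 = 0.1454.
p*_A / p*_B = 0.7442/0.1454 = 5.1196.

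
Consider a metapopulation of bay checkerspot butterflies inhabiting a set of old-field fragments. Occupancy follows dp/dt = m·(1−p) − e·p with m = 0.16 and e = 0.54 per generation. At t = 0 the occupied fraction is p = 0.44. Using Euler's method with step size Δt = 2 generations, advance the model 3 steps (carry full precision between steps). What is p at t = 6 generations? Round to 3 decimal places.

0.215

Update rule: p ← p + [m·(1−p) − e·p]·Δt with Δt = 2.
  1  |  dp/dt·Δt = -0.296000  |  p_1 = 0.144000
  2  |  dp/dt·Δt = +0.118400  |  p_2 = 0.262400
  3  |  dp/dt·Δt = -0.047360  |  p_3 = 0.215040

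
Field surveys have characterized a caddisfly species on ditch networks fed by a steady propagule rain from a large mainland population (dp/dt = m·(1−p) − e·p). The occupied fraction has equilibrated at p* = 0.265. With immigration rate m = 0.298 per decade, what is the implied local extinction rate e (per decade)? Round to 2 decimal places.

At equilibrium m(1−p*) = e·p*, so e = m(1−p*)/p*.
e = 0.298 × 0.7350 / 0.265 = 0.8265.

0.83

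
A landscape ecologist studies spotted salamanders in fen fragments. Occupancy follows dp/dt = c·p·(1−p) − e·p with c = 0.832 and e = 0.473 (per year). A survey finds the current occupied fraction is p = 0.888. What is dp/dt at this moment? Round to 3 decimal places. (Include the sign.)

-0.337

Colonization term: c·p·(1−p) = 0.832×0.888×0.1120 = 0.08275.
Extinction term: e·p = 0.42002.
dp/dt = 0.08275 − 0.42002 = -0.33728.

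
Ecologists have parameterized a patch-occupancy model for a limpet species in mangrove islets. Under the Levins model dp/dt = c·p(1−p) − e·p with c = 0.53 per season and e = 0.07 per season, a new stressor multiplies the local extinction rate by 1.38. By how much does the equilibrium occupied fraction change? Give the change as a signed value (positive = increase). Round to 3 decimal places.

Before: p* = 1 − 0.07/0.53 = 0.8679.
After the change, c = 0.53, e = 0.0966, so p* = 1 − 0.0966/0.53 = 0.8177.
Δp* = 0.8177 − 0.8679 = -0.0502.

-0.050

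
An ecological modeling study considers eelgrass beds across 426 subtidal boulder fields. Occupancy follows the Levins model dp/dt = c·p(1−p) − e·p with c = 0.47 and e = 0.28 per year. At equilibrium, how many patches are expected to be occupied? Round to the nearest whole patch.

172

p* = 1 − e/c = 1 − 0.28/0.47 = 0.4043.
Expected occupied patches = N × p* = 426 × 0.4043 = 172.21 ≈ 172.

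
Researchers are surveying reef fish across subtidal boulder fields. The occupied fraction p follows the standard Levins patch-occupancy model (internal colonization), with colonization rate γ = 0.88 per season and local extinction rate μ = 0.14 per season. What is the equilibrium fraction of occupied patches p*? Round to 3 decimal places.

0.841

At equilibrium, colonization balances extinction: γ·p*·(1−p*) = μ·p*.
So p* = 1 − μ/γ = 1 − 0.14/0.88 = 1 − 0.1591 = 0.8409.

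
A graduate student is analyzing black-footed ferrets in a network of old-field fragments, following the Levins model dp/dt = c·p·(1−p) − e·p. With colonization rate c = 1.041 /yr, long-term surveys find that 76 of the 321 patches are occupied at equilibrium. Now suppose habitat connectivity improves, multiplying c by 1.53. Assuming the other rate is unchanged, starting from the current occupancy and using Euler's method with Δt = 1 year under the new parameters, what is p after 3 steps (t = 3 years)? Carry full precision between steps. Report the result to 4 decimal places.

0.4764

Observed p* = 76/321 = 0.23676.
Balance c(1−p*) = e gives e = 1.041×(1 − 0.23676) = 0.79453.
Starting from p₀ = 0.23676; update p ← p + (dp/dt)·Δt with the new parameters.
  1  |  dp/dt·Δt = +0.099700  |  p_1 = 0.336460
  2  |  dp/dt·Δt = +0.088256  |  p_2 = 0.424716
  3  |  dp/dt·Δt = +0.051705  |  p_3 = 0.476421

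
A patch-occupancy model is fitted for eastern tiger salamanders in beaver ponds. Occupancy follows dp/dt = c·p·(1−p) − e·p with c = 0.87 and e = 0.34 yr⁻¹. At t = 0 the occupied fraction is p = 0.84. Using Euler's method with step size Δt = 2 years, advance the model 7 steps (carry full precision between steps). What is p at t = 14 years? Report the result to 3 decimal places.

0.609

Update rule: p ← p + [c·p·(1−p) − e·p]·Δt with Δt = 2.
p: 0.84000 → 0.50266  (Δp = -0.33734)
p: 0.50266 → 0.59584  (Δp = +0.09318)
p: 0.59584 → 0.60969  (Δp = +0.01385)
p: 0.60969 → 0.60917  (Δp = -0.00052)
p: 0.60917 → 0.60920  (Δp = +0.00003)
p: 0.60920 → 0.60920  (Δp = -0.00000)
p: 0.60920 → 0.60920  (Δp = +0.00000)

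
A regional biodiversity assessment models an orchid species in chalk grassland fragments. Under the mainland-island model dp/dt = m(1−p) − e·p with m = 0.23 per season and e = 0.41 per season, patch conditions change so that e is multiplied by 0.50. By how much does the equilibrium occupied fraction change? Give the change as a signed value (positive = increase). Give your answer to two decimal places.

0.17

Before: p* = 0.23/(0.23+0.41) = 0.3594.
After: m = 0.23, e = 0.205; p* = 0.23/0.4350 = 0.5287.
Δp* = 0.5287 − 0.3594 = +0.1694.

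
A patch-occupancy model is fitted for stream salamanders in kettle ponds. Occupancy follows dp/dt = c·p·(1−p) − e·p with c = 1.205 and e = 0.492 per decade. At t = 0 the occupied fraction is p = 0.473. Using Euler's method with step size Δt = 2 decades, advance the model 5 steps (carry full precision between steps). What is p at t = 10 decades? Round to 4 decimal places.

Update rule: p ← p + [c·p·(1−p) − e·p]·Δt with Δt = 2.
step 1: Δp = +0.13531, p = 0.60831
step 2: Δp = -0.02435, p = 0.58396
step 3: Δp = +0.01089, p = 0.59485
step 4: Δp = -0.00452, p = 0.59033
step 5: Δp = +0.00195, p = 0.59228

0.5923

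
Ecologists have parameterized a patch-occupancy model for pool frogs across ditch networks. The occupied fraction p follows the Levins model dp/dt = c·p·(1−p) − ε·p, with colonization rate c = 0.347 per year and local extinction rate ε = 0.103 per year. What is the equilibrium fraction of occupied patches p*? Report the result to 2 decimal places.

0.70

Setting dp/dt = 0 and dividing through by p* gives c·(1−p*) = ε.
So p* = 1 − ε/c = 1 − 0.103/0.347 = 1 − 0.2968 = 0.7032.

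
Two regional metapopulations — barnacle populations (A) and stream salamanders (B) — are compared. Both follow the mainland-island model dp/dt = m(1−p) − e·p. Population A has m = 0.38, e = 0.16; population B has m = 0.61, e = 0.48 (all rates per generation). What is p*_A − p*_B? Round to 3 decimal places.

A: p*_A = m/(m+e) = 0.38/0.5400 = 0.7037.
B: p*_B = 0.61/1.0900 = 0.5596.
p*_A − p*_B = 0.7037 − 0.5596 = 0.1441.

0.144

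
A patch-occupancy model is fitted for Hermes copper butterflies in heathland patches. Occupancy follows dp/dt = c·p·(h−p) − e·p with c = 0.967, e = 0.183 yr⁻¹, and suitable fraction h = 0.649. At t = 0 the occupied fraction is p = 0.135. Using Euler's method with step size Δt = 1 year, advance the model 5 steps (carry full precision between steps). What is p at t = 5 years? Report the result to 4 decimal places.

Update rule: p ← p + [c·p·(h−p) − e·p]·Δt with Δt = 1.
  1  |  dp/dt·Δt = +0.042395  |  p_1 = 0.177395
  2  |  dp/dt·Δt = +0.048436  |  p_2 = 0.225831
  3  |  dp/dt·Δt = +0.051084  |  p_3 = 0.276915
  4  |  dp/dt·Δt = +0.048960  |  p_4 = 0.325876
  5  |  dp/dt·Δt = +0.042188  |  p_5 = 0.368064

0.3681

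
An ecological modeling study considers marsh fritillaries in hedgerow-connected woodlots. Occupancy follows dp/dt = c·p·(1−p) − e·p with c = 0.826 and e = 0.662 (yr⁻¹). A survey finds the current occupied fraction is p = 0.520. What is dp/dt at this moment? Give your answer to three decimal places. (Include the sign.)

Colonization term: c·p·(1−p) = 0.826×0.520×0.4800 = 0.20617.
Extinction term: e·p = 0.34424.
dp/dt = 0.20617 − 0.34424 = -0.13807.

-0.138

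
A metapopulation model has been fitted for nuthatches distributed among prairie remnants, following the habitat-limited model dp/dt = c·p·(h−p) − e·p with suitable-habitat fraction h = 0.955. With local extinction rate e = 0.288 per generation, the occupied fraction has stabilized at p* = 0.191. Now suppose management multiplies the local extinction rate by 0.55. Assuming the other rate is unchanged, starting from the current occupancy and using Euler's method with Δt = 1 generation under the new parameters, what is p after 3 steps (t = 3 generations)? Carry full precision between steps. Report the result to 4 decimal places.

Balance c(h−p*) = e gives c = e/(0.955 − 0.19100) = 0.288/0.76400 = 0.37696.
Starting from p₀ = 0.19100; update p ← p + (dp/dt)·Δt with the new parameters.
p: 0.19100 → 0.21575  (Δp = +0.02475)
p: 0.21575 → 0.24170  (Δp = +0.02595)
p: 0.24170 → 0.26841  (Δp = +0.02670)

0.2684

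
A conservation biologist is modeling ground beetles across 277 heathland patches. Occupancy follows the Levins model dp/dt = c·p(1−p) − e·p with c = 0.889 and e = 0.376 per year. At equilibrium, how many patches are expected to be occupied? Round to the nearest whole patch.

p* = 1 − e/c = 1 − 0.376/0.889 = 0.5771.
Expected occupied patches = N × p* = 277 × 0.5771 = 159.84 ≈ 160.

160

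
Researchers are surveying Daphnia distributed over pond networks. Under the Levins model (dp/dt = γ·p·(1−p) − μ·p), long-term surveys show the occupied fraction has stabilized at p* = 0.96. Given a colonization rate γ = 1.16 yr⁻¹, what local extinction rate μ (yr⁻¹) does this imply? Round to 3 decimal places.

At equilibrium γ(1−p*) = μ.
μ = 1.16 × (1 − 0.96) = 1.16 × 0.0400 = 0.0464.

0.046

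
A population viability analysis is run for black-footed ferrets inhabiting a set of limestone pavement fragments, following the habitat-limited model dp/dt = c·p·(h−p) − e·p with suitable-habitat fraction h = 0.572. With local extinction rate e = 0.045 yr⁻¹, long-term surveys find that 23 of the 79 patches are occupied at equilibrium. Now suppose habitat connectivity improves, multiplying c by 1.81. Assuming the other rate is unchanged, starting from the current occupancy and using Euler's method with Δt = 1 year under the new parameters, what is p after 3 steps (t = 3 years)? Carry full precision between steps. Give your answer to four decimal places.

Observed p* = 23/79 = 0.29114.
Balance c(h−p*) = e gives c = e/(0.572 − 0.29114) = 0.045/0.28086 = 0.16022.
Starting from p₀ = 0.29114; update p ← p + (dp/dt)·Δt with the new parameters.
step 1: Δp = +0.01061, p = 0.30175
step 2: Δp = +0.01007, p = 0.31182
step 3: Δp = +0.00950, p = 0.32132

0.3213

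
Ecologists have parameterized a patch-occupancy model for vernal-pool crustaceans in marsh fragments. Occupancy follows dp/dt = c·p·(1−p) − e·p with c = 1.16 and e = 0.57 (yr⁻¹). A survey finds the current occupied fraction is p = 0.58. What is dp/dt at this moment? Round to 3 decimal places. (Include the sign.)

Colonization term: c·p·(1−p) = 1.16×0.58×0.4200 = 0.28258.
Extinction term: e·p = 0.33060.
dp/dt = 0.28258 − 0.33060 = -0.04802.

-0.048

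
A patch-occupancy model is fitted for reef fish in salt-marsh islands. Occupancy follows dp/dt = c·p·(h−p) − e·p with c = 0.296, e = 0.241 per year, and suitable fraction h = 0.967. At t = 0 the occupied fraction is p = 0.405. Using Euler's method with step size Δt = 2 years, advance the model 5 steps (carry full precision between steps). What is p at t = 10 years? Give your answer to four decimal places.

Update rule: p ← p + [c·p·(h−p) − e·p]·Δt with Δt = 2.
  1  |  dp/dt·Δt = -0.060465  |  p_1 = 0.344535
  2  |  dp/dt·Δt = -0.039105  |  p_2 = 0.305430
  3  |  dp/dt·Δt = -0.027596  |  p_3 = 0.277834
  4  |  dp/dt·Δt = -0.020564  |  p_4 = 0.257271
  5  |  dp/dt·Δt = -0.015910  |  p_5 = 0.241361

0.2414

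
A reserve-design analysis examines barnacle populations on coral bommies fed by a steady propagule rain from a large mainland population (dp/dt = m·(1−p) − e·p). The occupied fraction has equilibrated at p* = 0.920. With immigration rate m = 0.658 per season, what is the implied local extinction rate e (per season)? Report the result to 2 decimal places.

At equilibrium m(1−p*) = e·p*, so e = m(1−p*)/p*.
e = 0.658 × 0.0800 / 0.920 = 0.0572.

0.06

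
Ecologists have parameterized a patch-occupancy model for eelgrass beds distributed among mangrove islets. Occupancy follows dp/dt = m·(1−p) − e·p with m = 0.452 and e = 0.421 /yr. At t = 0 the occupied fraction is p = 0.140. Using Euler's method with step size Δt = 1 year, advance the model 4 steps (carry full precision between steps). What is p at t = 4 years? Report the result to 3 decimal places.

0.518

Update rule: p ← p + [m·(1−p) − e·p]·Δt with Δt = 1.
t = 1: p = 0.14000 + (+0.32978) = 0.46978
t = 2: p = 0.46978 + (+0.04188) = 0.51166
t = 3: p = 0.51166 + (+0.00532) = 0.51698
t = 4: p = 0.51698 + (+0.00068) = 0.51766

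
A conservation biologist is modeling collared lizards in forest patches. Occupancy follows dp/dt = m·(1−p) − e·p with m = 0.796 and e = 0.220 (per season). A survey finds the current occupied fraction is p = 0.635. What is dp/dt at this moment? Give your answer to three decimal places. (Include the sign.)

Colonization term: m·(1−p) = 0.796×0.3650 = 0.29054.
Extinction term: e·p = 0.13970.
dp/dt = 0.29054 − 0.13970 = 0.15084.

0.151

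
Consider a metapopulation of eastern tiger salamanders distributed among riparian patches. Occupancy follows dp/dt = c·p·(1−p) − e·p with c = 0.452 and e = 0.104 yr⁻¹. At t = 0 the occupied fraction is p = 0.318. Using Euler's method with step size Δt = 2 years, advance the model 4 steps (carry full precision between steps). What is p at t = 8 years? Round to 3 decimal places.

Update rule: p ← p + [c·p·(1−p) − e·p]·Δt with Δt = 2.
  1  |  dp/dt·Δt = +0.129912  |  p_1 = 0.447912
  2  |  dp/dt·Δt = +0.130382  |  p_2 = 0.578294
  3  |  dp/dt·Δt = +0.100174  |  p_3 = 0.678467
  4  |  dp/dt·Δt = +0.056086  |  p_4 = 0.734553

0.735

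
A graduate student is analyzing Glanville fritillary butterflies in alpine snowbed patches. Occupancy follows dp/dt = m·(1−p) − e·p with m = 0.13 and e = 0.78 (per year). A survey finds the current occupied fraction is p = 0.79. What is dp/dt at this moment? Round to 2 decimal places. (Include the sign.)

Colonization term: m·(1−p) = 0.13×0.2100 = 0.02730.
Extinction term: e·p = 0.61620.
dp/dt = 0.02730 − 0.61620 = -0.58890.

-0.59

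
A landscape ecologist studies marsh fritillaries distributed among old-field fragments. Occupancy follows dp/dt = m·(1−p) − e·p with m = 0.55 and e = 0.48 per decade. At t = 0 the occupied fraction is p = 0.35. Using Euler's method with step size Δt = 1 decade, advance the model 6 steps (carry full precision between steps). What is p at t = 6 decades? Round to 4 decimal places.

Update rule: p ← p + [m·(1−p) − e·p]·Δt with Δt = 1.
t = 1: p = 0.35000 + (+0.18950) = 0.53950
t = 2: p = 0.53950 + (-0.00569) = 0.53382
t = 3: p = 0.53382 + (+0.00017) = 0.53399
t = 4: p = 0.53399 + (-0.00001) = 0.53398
t = 5: p = 0.53398 + (+0.00000) = 0.53398
t = 6: p = 0.53398 + (-0.00000) = 0.53398

0.5340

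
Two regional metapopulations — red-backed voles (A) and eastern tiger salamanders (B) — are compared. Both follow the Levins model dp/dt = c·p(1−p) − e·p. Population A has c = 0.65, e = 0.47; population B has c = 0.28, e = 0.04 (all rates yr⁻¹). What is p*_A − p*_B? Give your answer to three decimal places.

A: p*_A = 1 − 0.47/0.65 = 0.2769.
B: p*_B = 1 − 0.04/0.28 = 0.8571.
p*_A − p*_B = 0.2769 − 0.8571 = -0.5802.

-0.580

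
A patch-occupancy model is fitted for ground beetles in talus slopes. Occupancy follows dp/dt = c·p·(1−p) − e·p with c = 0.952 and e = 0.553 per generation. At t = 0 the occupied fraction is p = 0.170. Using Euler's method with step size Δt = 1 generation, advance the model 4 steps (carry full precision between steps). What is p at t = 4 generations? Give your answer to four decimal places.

Update rule: p ← p + [c·p·(1−p) − e·p]·Δt with Δt = 1.
t = 1: p = 0.17000 + (+0.04032) = 0.21032
t = 2: p = 0.21032 + (+0.04181) = 0.25212
t = 3: p = 0.25212 + (+0.04008) = 0.29221
t = 4: p = 0.29221 + (+0.03530) = 0.32751

0.3275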